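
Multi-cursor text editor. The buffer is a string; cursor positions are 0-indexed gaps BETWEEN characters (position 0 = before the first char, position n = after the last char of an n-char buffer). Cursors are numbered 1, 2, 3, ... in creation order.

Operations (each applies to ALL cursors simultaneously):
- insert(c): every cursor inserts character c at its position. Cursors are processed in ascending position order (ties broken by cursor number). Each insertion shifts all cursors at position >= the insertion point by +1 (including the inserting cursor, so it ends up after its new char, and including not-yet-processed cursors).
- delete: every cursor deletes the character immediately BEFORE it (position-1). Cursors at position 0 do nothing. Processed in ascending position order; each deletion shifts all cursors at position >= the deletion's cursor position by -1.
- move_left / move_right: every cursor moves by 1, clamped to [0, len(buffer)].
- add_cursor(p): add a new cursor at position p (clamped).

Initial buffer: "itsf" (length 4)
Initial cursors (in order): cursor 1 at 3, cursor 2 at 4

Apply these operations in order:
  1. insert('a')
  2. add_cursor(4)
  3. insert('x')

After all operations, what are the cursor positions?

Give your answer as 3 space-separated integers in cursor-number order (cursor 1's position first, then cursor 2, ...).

After op 1 (insert('a')): buffer="itsafa" (len 6), cursors c1@4 c2@6, authorship ...1.2
After op 2 (add_cursor(4)): buffer="itsafa" (len 6), cursors c1@4 c3@4 c2@6, authorship ...1.2
After op 3 (insert('x')): buffer="itsaxxfax" (len 9), cursors c1@6 c3@6 c2@9, authorship ...113.22

Answer: 6 9 6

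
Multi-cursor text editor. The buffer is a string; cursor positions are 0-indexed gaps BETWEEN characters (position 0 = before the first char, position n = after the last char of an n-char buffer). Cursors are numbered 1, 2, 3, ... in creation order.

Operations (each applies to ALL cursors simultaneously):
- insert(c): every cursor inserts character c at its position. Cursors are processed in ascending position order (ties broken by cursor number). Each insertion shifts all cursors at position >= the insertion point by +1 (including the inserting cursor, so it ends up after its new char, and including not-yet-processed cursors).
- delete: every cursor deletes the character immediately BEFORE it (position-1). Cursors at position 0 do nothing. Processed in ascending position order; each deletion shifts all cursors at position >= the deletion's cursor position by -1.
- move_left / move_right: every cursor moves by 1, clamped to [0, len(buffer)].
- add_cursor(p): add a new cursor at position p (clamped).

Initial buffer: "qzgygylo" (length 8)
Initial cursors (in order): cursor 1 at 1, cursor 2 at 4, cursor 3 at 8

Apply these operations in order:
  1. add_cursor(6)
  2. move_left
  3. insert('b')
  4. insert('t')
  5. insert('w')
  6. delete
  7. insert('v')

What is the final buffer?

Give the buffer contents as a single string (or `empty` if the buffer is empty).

Answer: btvqzgbtvygbtvylbtvo

Derivation:
After op 1 (add_cursor(6)): buffer="qzgygylo" (len 8), cursors c1@1 c2@4 c4@6 c3@8, authorship ........
After op 2 (move_left): buffer="qzgygylo" (len 8), cursors c1@0 c2@3 c4@5 c3@7, authorship ........
After op 3 (insert('b')): buffer="bqzgbygbylbo" (len 12), cursors c1@1 c2@5 c4@8 c3@11, authorship 1...2..4..3.
After op 4 (insert('t')): buffer="btqzgbtygbtylbto" (len 16), cursors c1@2 c2@7 c4@11 c3@15, authorship 11...22..44..33.
After op 5 (insert('w')): buffer="btwqzgbtwygbtwylbtwo" (len 20), cursors c1@3 c2@9 c4@14 c3@19, authorship 111...222..444..333.
After op 6 (delete): buffer="btqzgbtygbtylbto" (len 16), cursors c1@2 c2@7 c4@11 c3@15, authorship 11...22..44..33.
After op 7 (insert('v')): buffer="btvqzgbtvygbtvylbtvo" (len 20), cursors c1@3 c2@9 c4@14 c3@19, authorship 111...222..444..333.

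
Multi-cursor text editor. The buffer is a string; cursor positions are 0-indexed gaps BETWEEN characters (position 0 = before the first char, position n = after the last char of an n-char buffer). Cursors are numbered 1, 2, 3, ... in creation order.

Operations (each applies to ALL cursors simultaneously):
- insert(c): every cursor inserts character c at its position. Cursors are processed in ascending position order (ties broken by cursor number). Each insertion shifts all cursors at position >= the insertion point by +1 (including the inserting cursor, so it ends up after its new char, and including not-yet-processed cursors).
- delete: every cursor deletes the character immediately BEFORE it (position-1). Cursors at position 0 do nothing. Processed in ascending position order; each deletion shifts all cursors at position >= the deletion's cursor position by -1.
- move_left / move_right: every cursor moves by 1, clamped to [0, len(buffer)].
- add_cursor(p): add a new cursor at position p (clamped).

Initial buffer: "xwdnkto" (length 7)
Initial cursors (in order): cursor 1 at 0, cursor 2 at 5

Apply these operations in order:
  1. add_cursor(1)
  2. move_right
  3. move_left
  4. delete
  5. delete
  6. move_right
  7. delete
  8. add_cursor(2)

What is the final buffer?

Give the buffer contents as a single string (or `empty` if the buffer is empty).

After op 1 (add_cursor(1)): buffer="xwdnkto" (len 7), cursors c1@0 c3@1 c2@5, authorship .......
After op 2 (move_right): buffer="xwdnkto" (len 7), cursors c1@1 c3@2 c2@6, authorship .......
After op 3 (move_left): buffer="xwdnkto" (len 7), cursors c1@0 c3@1 c2@5, authorship .......
After op 4 (delete): buffer="wdnto" (len 5), cursors c1@0 c3@0 c2@3, authorship .....
After op 5 (delete): buffer="wdto" (len 4), cursors c1@0 c3@0 c2@2, authorship ....
After op 6 (move_right): buffer="wdto" (len 4), cursors c1@1 c3@1 c2@3, authorship ....
After op 7 (delete): buffer="do" (len 2), cursors c1@0 c3@0 c2@1, authorship ..
After op 8 (add_cursor(2)): buffer="do" (len 2), cursors c1@0 c3@0 c2@1 c4@2, authorship ..

Answer: do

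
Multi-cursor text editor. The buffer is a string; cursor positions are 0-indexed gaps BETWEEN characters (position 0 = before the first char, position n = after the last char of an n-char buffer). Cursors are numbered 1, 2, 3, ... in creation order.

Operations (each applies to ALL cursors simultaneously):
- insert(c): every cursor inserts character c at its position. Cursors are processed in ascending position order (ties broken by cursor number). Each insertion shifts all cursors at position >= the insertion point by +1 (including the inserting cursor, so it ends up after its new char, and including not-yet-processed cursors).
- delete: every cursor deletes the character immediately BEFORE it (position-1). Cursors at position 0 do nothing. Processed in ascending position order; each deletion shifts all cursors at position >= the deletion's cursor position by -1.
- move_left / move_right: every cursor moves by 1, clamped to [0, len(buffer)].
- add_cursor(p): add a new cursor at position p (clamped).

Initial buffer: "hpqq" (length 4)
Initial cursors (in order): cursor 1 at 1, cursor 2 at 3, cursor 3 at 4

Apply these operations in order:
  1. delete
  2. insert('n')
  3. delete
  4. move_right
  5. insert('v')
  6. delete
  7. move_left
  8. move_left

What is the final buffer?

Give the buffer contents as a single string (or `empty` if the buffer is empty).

After op 1 (delete): buffer="p" (len 1), cursors c1@0 c2@1 c3@1, authorship .
After op 2 (insert('n')): buffer="npnn" (len 4), cursors c1@1 c2@4 c3@4, authorship 1.23
After op 3 (delete): buffer="p" (len 1), cursors c1@0 c2@1 c3@1, authorship .
After op 4 (move_right): buffer="p" (len 1), cursors c1@1 c2@1 c3@1, authorship .
After op 5 (insert('v')): buffer="pvvv" (len 4), cursors c1@4 c2@4 c3@4, authorship .123
After op 6 (delete): buffer="p" (len 1), cursors c1@1 c2@1 c3@1, authorship .
After op 7 (move_left): buffer="p" (len 1), cursors c1@0 c2@0 c3@0, authorship .
After op 8 (move_left): buffer="p" (len 1), cursors c1@0 c2@0 c3@0, authorship .

Answer: p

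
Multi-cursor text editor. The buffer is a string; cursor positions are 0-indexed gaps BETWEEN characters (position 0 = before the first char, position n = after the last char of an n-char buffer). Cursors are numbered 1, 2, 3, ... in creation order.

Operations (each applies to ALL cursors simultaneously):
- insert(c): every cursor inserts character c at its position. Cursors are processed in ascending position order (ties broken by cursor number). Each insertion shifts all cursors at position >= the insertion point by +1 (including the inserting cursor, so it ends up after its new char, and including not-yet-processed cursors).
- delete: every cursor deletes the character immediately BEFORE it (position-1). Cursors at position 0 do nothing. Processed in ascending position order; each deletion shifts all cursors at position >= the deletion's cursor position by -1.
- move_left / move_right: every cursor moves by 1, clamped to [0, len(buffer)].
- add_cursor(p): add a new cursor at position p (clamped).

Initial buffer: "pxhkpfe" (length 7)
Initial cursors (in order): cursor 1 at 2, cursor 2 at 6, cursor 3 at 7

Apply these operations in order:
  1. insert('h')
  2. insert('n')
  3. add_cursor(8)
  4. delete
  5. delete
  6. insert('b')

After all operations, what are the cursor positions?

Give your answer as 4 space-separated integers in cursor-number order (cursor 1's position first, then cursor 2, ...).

After op 1 (insert('h')): buffer="pxhhkpfheh" (len 10), cursors c1@3 c2@8 c3@10, authorship ..1....2.3
After op 2 (insert('n')): buffer="pxhnhkpfhnehn" (len 13), cursors c1@4 c2@10 c3@13, authorship ..11....22.33
After op 3 (add_cursor(8)): buffer="pxhnhkpfhnehn" (len 13), cursors c1@4 c4@8 c2@10 c3@13, authorship ..11....22.33
After op 4 (delete): buffer="pxhhkpheh" (len 9), cursors c1@3 c4@6 c2@7 c3@9, authorship ..1...2.3
After op 5 (delete): buffer="pxhke" (len 5), cursors c1@2 c2@4 c4@4 c3@5, authorship .....
After op 6 (insert('b')): buffer="pxbhkbbeb" (len 9), cursors c1@3 c2@7 c4@7 c3@9, authorship ..1..24.3

Answer: 3 7 9 7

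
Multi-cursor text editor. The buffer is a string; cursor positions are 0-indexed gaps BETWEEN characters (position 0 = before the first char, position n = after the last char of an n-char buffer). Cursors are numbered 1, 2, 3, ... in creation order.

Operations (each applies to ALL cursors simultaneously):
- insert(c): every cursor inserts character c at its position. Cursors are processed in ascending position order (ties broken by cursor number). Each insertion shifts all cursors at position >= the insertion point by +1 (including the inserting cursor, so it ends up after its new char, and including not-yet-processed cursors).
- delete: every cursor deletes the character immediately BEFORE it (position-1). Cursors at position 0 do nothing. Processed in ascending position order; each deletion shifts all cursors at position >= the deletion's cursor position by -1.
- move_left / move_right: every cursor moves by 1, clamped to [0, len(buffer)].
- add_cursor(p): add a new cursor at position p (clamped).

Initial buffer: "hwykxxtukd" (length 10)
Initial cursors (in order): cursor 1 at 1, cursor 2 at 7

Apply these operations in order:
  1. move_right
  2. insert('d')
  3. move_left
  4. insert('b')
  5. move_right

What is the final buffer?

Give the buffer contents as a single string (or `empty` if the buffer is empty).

After op 1 (move_right): buffer="hwykxxtukd" (len 10), cursors c1@2 c2@8, authorship ..........
After op 2 (insert('d')): buffer="hwdykxxtudkd" (len 12), cursors c1@3 c2@10, authorship ..1......2..
After op 3 (move_left): buffer="hwdykxxtudkd" (len 12), cursors c1@2 c2@9, authorship ..1......2..
After op 4 (insert('b')): buffer="hwbdykxxtubdkd" (len 14), cursors c1@3 c2@11, authorship ..11......22..
After op 5 (move_right): buffer="hwbdykxxtubdkd" (len 14), cursors c1@4 c2@12, authorship ..11......22..

Answer: hwbdykxxtubdkd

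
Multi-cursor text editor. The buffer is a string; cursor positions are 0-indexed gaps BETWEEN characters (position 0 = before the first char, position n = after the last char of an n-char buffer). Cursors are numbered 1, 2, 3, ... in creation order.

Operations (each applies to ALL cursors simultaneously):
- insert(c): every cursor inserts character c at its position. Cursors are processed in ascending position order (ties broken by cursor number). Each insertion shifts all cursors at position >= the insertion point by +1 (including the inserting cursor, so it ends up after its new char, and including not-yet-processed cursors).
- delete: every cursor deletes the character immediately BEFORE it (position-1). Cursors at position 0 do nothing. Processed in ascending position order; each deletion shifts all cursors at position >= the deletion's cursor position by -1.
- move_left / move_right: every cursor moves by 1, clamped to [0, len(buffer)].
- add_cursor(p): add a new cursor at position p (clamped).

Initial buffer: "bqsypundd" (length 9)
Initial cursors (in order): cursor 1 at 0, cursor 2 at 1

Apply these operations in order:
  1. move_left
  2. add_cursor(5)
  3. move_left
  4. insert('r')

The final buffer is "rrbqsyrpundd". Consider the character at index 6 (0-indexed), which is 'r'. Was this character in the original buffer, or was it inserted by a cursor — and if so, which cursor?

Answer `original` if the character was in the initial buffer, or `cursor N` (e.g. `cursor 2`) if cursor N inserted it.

Answer: cursor 3

Derivation:
After op 1 (move_left): buffer="bqsypundd" (len 9), cursors c1@0 c2@0, authorship .........
After op 2 (add_cursor(5)): buffer="bqsypundd" (len 9), cursors c1@0 c2@0 c3@5, authorship .........
After op 3 (move_left): buffer="bqsypundd" (len 9), cursors c1@0 c2@0 c3@4, authorship .........
After op 4 (insert('r')): buffer="rrbqsyrpundd" (len 12), cursors c1@2 c2@2 c3@7, authorship 12....3.....
Authorship (.=original, N=cursor N): 1 2 . . . . 3 . . . . .
Index 6: author = 3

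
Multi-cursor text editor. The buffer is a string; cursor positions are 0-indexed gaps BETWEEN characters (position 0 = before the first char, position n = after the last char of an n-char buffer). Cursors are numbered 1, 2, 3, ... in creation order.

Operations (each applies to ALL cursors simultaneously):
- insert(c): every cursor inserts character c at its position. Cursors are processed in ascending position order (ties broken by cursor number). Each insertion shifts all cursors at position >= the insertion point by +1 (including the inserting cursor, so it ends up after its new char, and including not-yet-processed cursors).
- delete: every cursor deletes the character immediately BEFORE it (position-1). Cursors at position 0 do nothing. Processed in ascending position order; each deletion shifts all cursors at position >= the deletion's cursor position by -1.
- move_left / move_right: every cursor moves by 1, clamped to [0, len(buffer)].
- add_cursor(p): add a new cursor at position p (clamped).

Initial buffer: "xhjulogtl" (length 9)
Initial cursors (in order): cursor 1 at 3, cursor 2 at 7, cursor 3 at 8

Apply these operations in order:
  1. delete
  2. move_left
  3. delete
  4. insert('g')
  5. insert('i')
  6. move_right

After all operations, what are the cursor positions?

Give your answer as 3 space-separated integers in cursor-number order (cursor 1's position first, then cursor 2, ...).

Answer: 3 8 8

Derivation:
After op 1 (delete): buffer="xhulol" (len 6), cursors c1@2 c2@5 c3@5, authorship ......
After op 2 (move_left): buffer="xhulol" (len 6), cursors c1@1 c2@4 c3@4, authorship ......
After op 3 (delete): buffer="hol" (len 3), cursors c1@0 c2@1 c3@1, authorship ...
After op 4 (insert('g')): buffer="ghggol" (len 6), cursors c1@1 c2@4 c3@4, authorship 1.23..
After op 5 (insert('i')): buffer="gihggiiol" (len 9), cursors c1@2 c2@7 c3@7, authorship 11.2323..
After op 6 (move_right): buffer="gihggiiol" (len 9), cursors c1@3 c2@8 c3@8, authorship 11.2323..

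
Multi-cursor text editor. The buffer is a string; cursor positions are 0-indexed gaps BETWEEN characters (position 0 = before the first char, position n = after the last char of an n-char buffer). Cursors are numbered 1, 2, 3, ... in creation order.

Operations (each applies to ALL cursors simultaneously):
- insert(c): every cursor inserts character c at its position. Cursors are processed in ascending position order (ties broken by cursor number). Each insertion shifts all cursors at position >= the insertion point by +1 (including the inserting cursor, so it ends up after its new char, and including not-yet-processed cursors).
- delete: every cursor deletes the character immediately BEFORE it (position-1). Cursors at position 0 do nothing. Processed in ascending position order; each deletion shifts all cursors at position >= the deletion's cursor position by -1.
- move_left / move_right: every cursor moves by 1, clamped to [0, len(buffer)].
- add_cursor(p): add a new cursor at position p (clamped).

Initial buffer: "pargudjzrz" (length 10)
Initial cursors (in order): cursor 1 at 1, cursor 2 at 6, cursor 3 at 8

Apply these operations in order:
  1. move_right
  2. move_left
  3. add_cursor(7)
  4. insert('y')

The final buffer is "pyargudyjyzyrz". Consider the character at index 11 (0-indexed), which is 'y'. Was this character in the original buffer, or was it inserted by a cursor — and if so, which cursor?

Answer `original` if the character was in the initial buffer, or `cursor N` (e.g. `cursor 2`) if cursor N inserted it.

After op 1 (move_right): buffer="pargudjzrz" (len 10), cursors c1@2 c2@7 c3@9, authorship ..........
After op 2 (move_left): buffer="pargudjzrz" (len 10), cursors c1@1 c2@6 c3@8, authorship ..........
After op 3 (add_cursor(7)): buffer="pargudjzrz" (len 10), cursors c1@1 c2@6 c4@7 c3@8, authorship ..........
After op 4 (insert('y')): buffer="pyargudyjyzyrz" (len 14), cursors c1@2 c2@8 c4@10 c3@12, authorship .1.....2.4.3..
Authorship (.=original, N=cursor N): . 1 . . . . . 2 . 4 . 3 . .
Index 11: author = 3

Answer: cursor 3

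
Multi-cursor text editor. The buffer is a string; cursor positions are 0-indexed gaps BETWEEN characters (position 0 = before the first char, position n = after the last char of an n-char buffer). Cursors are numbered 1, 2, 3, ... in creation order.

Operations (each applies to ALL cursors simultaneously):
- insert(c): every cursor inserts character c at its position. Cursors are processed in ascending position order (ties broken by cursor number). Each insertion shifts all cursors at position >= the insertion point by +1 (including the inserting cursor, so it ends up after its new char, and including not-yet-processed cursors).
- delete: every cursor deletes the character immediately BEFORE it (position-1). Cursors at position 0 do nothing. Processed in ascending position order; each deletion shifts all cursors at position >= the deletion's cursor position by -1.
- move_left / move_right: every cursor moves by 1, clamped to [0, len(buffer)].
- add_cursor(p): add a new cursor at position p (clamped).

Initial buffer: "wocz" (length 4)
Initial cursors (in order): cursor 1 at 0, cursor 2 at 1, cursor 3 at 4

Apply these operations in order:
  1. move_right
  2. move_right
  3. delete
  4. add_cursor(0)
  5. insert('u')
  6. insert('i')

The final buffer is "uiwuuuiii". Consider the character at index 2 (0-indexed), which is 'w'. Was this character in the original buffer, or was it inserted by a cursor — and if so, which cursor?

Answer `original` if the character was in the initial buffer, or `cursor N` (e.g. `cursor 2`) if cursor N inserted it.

Answer: original

Derivation:
After op 1 (move_right): buffer="wocz" (len 4), cursors c1@1 c2@2 c3@4, authorship ....
After op 2 (move_right): buffer="wocz" (len 4), cursors c1@2 c2@3 c3@4, authorship ....
After op 3 (delete): buffer="w" (len 1), cursors c1@1 c2@1 c3@1, authorship .
After op 4 (add_cursor(0)): buffer="w" (len 1), cursors c4@0 c1@1 c2@1 c3@1, authorship .
After op 5 (insert('u')): buffer="uwuuu" (len 5), cursors c4@1 c1@5 c2@5 c3@5, authorship 4.123
After op 6 (insert('i')): buffer="uiwuuuiii" (len 9), cursors c4@2 c1@9 c2@9 c3@9, authorship 44.123123
Authorship (.=original, N=cursor N): 4 4 . 1 2 3 1 2 3
Index 2: author = original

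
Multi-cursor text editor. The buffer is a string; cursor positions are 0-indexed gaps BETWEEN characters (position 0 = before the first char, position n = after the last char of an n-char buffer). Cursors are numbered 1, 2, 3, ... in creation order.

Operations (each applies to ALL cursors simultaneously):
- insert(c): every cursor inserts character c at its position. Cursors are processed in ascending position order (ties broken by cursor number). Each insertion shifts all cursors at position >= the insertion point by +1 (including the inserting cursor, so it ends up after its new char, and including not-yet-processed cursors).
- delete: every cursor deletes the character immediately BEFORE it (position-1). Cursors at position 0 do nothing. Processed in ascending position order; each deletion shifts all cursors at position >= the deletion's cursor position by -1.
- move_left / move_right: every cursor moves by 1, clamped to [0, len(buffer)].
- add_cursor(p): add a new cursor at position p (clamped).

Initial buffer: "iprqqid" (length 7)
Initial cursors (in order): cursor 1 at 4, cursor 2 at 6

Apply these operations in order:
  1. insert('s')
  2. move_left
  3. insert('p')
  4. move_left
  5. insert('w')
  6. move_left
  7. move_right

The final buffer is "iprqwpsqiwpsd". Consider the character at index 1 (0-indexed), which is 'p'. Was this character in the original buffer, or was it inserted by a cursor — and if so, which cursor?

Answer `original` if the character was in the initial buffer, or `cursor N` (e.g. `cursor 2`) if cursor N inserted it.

After op 1 (insert('s')): buffer="iprqsqisd" (len 9), cursors c1@5 c2@8, authorship ....1..2.
After op 2 (move_left): buffer="iprqsqisd" (len 9), cursors c1@4 c2@7, authorship ....1..2.
After op 3 (insert('p')): buffer="iprqpsqipsd" (len 11), cursors c1@5 c2@9, authorship ....11..22.
After op 4 (move_left): buffer="iprqpsqipsd" (len 11), cursors c1@4 c2@8, authorship ....11..22.
After op 5 (insert('w')): buffer="iprqwpsqiwpsd" (len 13), cursors c1@5 c2@10, authorship ....111..222.
After op 6 (move_left): buffer="iprqwpsqiwpsd" (len 13), cursors c1@4 c2@9, authorship ....111..222.
After op 7 (move_right): buffer="iprqwpsqiwpsd" (len 13), cursors c1@5 c2@10, authorship ....111..222.
Authorship (.=original, N=cursor N): . . . . 1 1 1 . . 2 2 2 .
Index 1: author = original

Answer: original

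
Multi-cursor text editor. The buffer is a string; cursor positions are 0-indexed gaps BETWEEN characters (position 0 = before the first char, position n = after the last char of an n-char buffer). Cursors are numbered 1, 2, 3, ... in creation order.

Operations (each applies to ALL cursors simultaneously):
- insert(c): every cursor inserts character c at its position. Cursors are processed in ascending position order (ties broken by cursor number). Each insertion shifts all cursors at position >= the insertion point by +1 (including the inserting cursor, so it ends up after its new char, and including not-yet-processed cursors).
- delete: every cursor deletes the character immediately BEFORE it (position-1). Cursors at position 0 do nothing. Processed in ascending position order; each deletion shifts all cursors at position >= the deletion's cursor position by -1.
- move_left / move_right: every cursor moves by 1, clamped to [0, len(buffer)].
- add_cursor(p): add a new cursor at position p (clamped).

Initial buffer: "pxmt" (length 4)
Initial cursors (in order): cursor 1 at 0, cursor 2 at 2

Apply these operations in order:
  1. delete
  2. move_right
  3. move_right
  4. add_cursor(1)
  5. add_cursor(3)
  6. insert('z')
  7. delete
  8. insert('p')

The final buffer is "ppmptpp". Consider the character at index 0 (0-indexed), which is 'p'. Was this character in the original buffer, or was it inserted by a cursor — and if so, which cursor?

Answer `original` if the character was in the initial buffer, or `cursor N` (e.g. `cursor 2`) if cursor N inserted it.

Answer: original

Derivation:
After op 1 (delete): buffer="pmt" (len 3), cursors c1@0 c2@1, authorship ...
After op 2 (move_right): buffer="pmt" (len 3), cursors c1@1 c2@2, authorship ...
After op 3 (move_right): buffer="pmt" (len 3), cursors c1@2 c2@3, authorship ...
After op 4 (add_cursor(1)): buffer="pmt" (len 3), cursors c3@1 c1@2 c2@3, authorship ...
After op 5 (add_cursor(3)): buffer="pmt" (len 3), cursors c3@1 c1@2 c2@3 c4@3, authorship ...
After op 6 (insert('z')): buffer="pzmztzz" (len 7), cursors c3@2 c1@4 c2@7 c4@7, authorship .3.1.24
After op 7 (delete): buffer="pmt" (len 3), cursors c3@1 c1@2 c2@3 c4@3, authorship ...
After op 8 (insert('p')): buffer="ppmptpp" (len 7), cursors c3@2 c1@4 c2@7 c4@7, authorship .3.1.24
Authorship (.=original, N=cursor N): . 3 . 1 . 2 4
Index 0: author = original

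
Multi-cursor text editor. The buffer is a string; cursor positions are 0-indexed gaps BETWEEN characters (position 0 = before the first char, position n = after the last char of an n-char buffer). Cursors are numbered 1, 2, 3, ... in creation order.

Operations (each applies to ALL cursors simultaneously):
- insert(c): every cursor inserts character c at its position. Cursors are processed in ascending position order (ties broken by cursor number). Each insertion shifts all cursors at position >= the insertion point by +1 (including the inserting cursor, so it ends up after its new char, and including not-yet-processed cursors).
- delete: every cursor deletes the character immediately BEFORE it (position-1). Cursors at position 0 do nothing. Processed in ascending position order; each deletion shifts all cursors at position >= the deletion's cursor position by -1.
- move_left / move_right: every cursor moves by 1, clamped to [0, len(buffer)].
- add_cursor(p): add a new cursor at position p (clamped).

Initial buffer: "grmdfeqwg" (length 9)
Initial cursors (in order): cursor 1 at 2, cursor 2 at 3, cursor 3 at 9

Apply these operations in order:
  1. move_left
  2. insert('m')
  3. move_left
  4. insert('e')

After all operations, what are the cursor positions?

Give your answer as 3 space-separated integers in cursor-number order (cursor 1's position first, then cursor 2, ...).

After op 1 (move_left): buffer="grmdfeqwg" (len 9), cursors c1@1 c2@2 c3@8, authorship .........
After op 2 (insert('m')): buffer="gmrmmdfeqwmg" (len 12), cursors c1@2 c2@4 c3@11, authorship .1.2......3.
After op 3 (move_left): buffer="gmrmmdfeqwmg" (len 12), cursors c1@1 c2@3 c3@10, authorship .1.2......3.
After op 4 (insert('e')): buffer="gemremmdfeqwemg" (len 15), cursors c1@2 c2@5 c3@13, authorship .11.22......33.

Answer: 2 5 13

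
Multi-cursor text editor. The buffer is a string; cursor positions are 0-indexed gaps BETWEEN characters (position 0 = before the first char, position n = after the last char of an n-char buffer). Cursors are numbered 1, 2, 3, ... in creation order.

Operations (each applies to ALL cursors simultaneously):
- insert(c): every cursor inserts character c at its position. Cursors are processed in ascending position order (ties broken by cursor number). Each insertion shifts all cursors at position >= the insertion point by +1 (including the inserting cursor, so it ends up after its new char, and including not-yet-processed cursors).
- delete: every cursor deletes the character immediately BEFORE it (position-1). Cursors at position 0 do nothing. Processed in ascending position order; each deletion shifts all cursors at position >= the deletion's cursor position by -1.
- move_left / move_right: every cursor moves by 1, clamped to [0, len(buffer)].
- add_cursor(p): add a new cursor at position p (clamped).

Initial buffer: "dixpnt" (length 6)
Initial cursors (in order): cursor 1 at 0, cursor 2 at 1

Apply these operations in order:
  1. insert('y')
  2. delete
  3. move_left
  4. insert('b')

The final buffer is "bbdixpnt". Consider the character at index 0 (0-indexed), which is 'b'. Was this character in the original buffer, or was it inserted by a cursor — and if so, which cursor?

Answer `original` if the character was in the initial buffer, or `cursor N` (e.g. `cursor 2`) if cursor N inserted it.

Answer: cursor 1

Derivation:
After op 1 (insert('y')): buffer="ydyixpnt" (len 8), cursors c1@1 c2@3, authorship 1.2.....
After op 2 (delete): buffer="dixpnt" (len 6), cursors c1@0 c2@1, authorship ......
After op 3 (move_left): buffer="dixpnt" (len 6), cursors c1@0 c2@0, authorship ......
After op 4 (insert('b')): buffer="bbdixpnt" (len 8), cursors c1@2 c2@2, authorship 12......
Authorship (.=original, N=cursor N): 1 2 . . . . . .
Index 0: author = 1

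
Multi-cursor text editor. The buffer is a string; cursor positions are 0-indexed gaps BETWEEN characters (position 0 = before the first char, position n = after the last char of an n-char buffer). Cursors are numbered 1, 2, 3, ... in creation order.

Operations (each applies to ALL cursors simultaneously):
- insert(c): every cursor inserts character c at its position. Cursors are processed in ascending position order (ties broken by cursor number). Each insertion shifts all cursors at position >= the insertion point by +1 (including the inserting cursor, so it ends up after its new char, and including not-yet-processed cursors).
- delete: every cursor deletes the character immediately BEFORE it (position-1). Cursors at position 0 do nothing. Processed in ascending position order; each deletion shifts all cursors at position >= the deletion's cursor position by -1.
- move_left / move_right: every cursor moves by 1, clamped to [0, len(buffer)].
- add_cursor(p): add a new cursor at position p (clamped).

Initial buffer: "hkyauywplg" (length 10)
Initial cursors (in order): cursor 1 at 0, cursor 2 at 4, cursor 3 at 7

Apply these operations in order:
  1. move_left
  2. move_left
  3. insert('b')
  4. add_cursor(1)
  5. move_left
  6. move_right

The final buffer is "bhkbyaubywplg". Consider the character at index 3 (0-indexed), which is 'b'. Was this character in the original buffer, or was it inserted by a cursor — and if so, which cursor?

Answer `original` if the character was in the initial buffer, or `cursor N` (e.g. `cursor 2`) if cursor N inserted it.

Answer: cursor 2

Derivation:
After op 1 (move_left): buffer="hkyauywplg" (len 10), cursors c1@0 c2@3 c3@6, authorship ..........
After op 2 (move_left): buffer="hkyauywplg" (len 10), cursors c1@0 c2@2 c3@5, authorship ..........
After op 3 (insert('b')): buffer="bhkbyaubywplg" (len 13), cursors c1@1 c2@4 c3@8, authorship 1..2...3.....
After op 4 (add_cursor(1)): buffer="bhkbyaubywplg" (len 13), cursors c1@1 c4@1 c2@4 c3@8, authorship 1..2...3.....
After op 5 (move_left): buffer="bhkbyaubywplg" (len 13), cursors c1@0 c4@0 c2@3 c3@7, authorship 1..2...3.....
After op 6 (move_right): buffer="bhkbyaubywplg" (len 13), cursors c1@1 c4@1 c2@4 c3@8, authorship 1..2...3.....
Authorship (.=original, N=cursor N): 1 . . 2 . . . 3 . . . . .
Index 3: author = 2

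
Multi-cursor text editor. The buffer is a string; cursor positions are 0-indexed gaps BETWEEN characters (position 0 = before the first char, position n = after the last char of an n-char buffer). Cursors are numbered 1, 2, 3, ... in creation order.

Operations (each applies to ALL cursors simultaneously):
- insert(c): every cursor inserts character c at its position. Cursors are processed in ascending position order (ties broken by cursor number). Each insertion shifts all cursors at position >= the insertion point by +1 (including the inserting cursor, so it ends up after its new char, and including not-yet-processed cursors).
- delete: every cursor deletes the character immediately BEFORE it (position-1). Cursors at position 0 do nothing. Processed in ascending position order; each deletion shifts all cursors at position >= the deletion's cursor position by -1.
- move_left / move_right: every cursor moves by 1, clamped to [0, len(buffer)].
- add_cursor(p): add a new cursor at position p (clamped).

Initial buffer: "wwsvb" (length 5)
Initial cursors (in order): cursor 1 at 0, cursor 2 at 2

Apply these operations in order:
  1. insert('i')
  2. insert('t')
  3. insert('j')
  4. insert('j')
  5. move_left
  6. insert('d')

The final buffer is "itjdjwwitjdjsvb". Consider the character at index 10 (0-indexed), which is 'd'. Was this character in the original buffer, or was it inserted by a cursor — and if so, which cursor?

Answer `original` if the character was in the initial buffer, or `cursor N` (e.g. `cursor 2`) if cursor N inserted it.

After op 1 (insert('i')): buffer="iwwisvb" (len 7), cursors c1@1 c2@4, authorship 1..2...
After op 2 (insert('t')): buffer="itwwitsvb" (len 9), cursors c1@2 c2@6, authorship 11..22...
After op 3 (insert('j')): buffer="itjwwitjsvb" (len 11), cursors c1@3 c2@8, authorship 111..222...
After op 4 (insert('j')): buffer="itjjwwitjjsvb" (len 13), cursors c1@4 c2@10, authorship 1111..2222...
After op 5 (move_left): buffer="itjjwwitjjsvb" (len 13), cursors c1@3 c2@9, authorship 1111..2222...
After op 6 (insert('d')): buffer="itjdjwwitjdjsvb" (len 15), cursors c1@4 c2@11, authorship 11111..22222...
Authorship (.=original, N=cursor N): 1 1 1 1 1 . . 2 2 2 2 2 . . .
Index 10: author = 2

Answer: cursor 2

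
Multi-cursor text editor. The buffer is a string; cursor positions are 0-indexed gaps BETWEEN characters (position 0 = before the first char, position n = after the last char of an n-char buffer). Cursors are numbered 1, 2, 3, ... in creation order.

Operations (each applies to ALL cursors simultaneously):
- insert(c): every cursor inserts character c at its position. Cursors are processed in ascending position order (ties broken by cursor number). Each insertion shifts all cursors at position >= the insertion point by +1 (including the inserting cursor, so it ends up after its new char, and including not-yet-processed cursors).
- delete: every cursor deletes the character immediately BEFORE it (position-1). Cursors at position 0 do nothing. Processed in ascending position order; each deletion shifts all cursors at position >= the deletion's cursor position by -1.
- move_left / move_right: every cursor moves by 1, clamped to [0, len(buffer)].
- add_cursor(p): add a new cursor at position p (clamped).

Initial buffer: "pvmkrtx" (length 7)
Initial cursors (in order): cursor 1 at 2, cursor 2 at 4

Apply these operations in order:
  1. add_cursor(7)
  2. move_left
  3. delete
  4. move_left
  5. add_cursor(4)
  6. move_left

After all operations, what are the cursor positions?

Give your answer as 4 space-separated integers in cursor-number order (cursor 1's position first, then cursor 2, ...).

Answer: 0 0 1 3

Derivation:
After op 1 (add_cursor(7)): buffer="pvmkrtx" (len 7), cursors c1@2 c2@4 c3@7, authorship .......
After op 2 (move_left): buffer="pvmkrtx" (len 7), cursors c1@1 c2@3 c3@6, authorship .......
After op 3 (delete): buffer="vkrx" (len 4), cursors c1@0 c2@1 c3@3, authorship ....
After op 4 (move_left): buffer="vkrx" (len 4), cursors c1@0 c2@0 c3@2, authorship ....
After op 5 (add_cursor(4)): buffer="vkrx" (len 4), cursors c1@0 c2@0 c3@2 c4@4, authorship ....
After op 6 (move_left): buffer="vkrx" (len 4), cursors c1@0 c2@0 c3@1 c4@3, authorship ....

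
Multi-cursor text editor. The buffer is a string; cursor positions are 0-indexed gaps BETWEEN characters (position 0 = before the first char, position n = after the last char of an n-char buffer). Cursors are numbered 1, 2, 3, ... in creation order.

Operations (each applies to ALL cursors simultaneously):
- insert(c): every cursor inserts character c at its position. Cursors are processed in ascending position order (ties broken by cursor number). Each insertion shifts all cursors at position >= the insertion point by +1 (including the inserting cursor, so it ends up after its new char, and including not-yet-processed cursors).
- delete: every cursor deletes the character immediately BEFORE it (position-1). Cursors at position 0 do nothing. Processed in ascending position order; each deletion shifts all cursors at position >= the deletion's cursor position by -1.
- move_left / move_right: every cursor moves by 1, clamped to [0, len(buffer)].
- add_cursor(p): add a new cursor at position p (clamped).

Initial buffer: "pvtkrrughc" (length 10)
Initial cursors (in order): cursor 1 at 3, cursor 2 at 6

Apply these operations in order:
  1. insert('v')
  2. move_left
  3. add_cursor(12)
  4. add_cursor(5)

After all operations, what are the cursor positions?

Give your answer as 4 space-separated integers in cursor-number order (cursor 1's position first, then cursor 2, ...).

Answer: 3 7 12 5

Derivation:
After op 1 (insert('v')): buffer="pvtvkrrvughc" (len 12), cursors c1@4 c2@8, authorship ...1...2....
After op 2 (move_left): buffer="pvtvkrrvughc" (len 12), cursors c1@3 c2@7, authorship ...1...2....
After op 3 (add_cursor(12)): buffer="pvtvkrrvughc" (len 12), cursors c1@3 c2@7 c3@12, authorship ...1...2....
After op 4 (add_cursor(5)): buffer="pvtvkrrvughc" (len 12), cursors c1@3 c4@5 c2@7 c3@12, authorship ...1...2....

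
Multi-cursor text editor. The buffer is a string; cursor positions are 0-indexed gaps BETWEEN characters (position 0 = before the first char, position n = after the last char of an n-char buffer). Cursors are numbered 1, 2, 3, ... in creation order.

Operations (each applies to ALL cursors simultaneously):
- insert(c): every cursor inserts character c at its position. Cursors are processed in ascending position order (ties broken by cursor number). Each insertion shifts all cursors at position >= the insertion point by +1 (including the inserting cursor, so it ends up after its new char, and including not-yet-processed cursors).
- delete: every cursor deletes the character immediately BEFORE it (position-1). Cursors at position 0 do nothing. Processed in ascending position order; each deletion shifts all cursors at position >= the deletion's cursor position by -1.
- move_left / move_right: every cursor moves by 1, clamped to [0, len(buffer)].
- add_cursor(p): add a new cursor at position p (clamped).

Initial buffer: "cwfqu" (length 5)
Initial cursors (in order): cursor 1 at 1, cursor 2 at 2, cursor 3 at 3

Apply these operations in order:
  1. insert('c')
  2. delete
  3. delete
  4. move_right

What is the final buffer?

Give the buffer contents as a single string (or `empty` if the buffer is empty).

Answer: qu

Derivation:
After op 1 (insert('c')): buffer="ccwcfcqu" (len 8), cursors c1@2 c2@4 c3@6, authorship .1.2.3..
After op 2 (delete): buffer="cwfqu" (len 5), cursors c1@1 c2@2 c3@3, authorship .....
After op 3 (delete): buffer="qu" (len 2), cursors c1@0 c2@0 c3@0, authorship ..
After op 4 (move_right): buffer="qu" (len 2), cursors c1@1 c2@1 c3@1, authorship ..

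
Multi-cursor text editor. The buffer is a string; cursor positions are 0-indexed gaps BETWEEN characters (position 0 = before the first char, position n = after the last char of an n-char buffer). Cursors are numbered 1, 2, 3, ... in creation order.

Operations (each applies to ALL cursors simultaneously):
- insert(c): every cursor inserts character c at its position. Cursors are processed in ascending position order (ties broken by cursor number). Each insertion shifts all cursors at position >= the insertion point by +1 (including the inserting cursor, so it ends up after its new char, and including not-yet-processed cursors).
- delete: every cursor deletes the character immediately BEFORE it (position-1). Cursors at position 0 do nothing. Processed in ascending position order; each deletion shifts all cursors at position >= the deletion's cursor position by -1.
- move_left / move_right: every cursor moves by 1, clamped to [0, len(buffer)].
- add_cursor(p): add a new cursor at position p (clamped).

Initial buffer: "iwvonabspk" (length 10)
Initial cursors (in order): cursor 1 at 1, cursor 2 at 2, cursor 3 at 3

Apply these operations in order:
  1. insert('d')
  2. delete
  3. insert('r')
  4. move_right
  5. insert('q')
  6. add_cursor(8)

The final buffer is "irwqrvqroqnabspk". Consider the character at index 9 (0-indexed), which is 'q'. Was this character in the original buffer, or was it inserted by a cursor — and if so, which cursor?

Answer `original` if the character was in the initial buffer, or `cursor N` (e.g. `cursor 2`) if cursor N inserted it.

After op 1 (insert('d')): buffer="idwdvdonabspk" (len 13), cursors c1@2 c2@4 c3@6, authorship .1.2.3.......
After op 2 (delete): buffer="iwvonabspk" (len 10), cursors c1@1 c2@2 c3@3, authorship ..........
After op 3 (insert('r')): buffer="irwrvronabspk" (len 13), cursors c1@2 c2@4 c3@6, authorship .1.2.3.......
After op 4 (move_right): buffer="irwrvronabspk" (len 13), cursors c1@3 c2@5 c3@7, authorship .1.2.3.......
After op 5 (insert('q')): buffer="irwqrvqroqnabspk" (len 16), cursors c1@4 c2@7 c3@10, authorship .1.12.23.3......
After op 6 (add_cursor(8)): buffer="irwqrvqroqnabspk" (len 16), cursors c1@4 c2@7 c4@8 c3@10, authorship .1.12.23.3......
Authorship (.=original, N=cursor N): . 1 . 1 2 . 2 3 . 3 . . . . . .
Index 9: author = 3

Answer: cursor 3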